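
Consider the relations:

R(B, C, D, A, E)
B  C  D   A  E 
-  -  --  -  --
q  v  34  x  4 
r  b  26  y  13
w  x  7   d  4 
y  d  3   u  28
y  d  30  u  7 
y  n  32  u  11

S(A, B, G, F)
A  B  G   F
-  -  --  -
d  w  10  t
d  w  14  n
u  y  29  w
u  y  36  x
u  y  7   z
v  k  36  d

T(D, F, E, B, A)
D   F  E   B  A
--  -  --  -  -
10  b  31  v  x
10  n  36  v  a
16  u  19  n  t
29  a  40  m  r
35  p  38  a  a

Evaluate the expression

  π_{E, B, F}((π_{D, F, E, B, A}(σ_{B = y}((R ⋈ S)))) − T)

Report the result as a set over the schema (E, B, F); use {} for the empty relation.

R ⋈ S (natural join on B, A): {(w, x, 7, d, 4, 10, t), (w, x, 7, d, 4, 14, n), (y, d, 3, u, 28, 29, w), (y, d, 3, u, 28, 36, x), (y, d, 3, u, 28, 7, z), (y, d, 30, u, 7, 29, w), (y, d, 30, u, 7, 36, x), (y, d, 30, u, 7, 7, z), (y, n, 32, u, 11, 29, w), (y, n, 32, u, 11, 36, x), (y, n, 32, u, 11, 7, z)}
Apply σ_{B = y}; surviving tuples: {(y, d, 3, u, 28, 29, w), (y, d, 3, u, 28, 36, x), (y, d, 3, u, 28, 7, z), (y, d, 30, u, 7, 29, w), (y, d, 30, u, 7, 36, x), (y, d, 30, u, 7, 7, z), (y, n, 32, u, 11, 29, w), (y, n, 32, u, 11, 36, x), (y, n, 32, u, 11, 7, z)}
π_{D, F, E, B, A} gives {(3, w, 28, y, u), (3, x, 28, y, u), (3, z, 28, y, u), (30, w, 7, y, u), (30, x, 7, y, u), (30, z, 7, y, u), (32, w, 11, y, u), (32, x, 11, y, u), (32, z, 11, y, u)}.
Set difference of the two operands is {(3, w, 28, y, u), (3, x, 28, y, u), (3, z, 28, y, u), (30, w, 7, y, u), (30, x, 7, y, u), (30, z, 7, y, u), (32, w, 11, y, u), (32, x, 11, y, u), (32, z, 11, y, u)}.
π_{E, B, F} gives {(11, y, w), (11, y, x), (11, y, z), (28, y, w), (28, y, x), (28, y, z), (7, y, w), (7, y, x), (7, y, z)}.

{(11, y, w), (11, y, x), (11, y, z), (28, y, w), (28, y, x), (28, y, z), (7, y, w), (7, y, x), (7, y, z)}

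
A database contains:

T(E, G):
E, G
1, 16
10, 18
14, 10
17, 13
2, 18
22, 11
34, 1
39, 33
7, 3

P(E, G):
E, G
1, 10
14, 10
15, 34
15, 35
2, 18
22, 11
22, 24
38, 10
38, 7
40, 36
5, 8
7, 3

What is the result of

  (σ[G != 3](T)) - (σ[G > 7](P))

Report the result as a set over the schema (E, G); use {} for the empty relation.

Selection G != 3: {(1, 16), (10, 18), (14, 10), (17, 13), (2, 18), (22, 11), (34, 1), (39, 33)}
Selection G > 7: {(1, 10), (14, 10), (15, 34), (15, 35), (2, 18), (22, 11), (22, 24), (38, 10), (40, 36), (5, 8)}
Difference: {(1, 16), (10, 18), (14, 10), (17, 13), (2, 18), (22, 11), (34, 1), (39, 33)} with {(1, 10), (14, 10), (15, 34), (15, 35), (2, 18), (22, 11), (22, 24), (38, 10), (40, 36), (5, 8)} → {(1, 16), (10, 18), (17, 13), (34, 1), (39, 33)}

{(1, 16), (10, 18), (17, 13), (34, 1), (39, 33)}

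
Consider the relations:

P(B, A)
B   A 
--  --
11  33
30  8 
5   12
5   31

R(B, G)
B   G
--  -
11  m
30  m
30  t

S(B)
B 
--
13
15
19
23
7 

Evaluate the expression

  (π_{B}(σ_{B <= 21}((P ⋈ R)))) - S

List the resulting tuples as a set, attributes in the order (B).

Joining P and R on B yields {(11, 33, m), (30, 8, m), (30, 8, t)}.
Filtering on B <= 21 leaves {(11, 33, m)}.
Keep only column(s) B: {11}
Difference: {11} with {13, 15, 19, 23, 7} → {11}

{11}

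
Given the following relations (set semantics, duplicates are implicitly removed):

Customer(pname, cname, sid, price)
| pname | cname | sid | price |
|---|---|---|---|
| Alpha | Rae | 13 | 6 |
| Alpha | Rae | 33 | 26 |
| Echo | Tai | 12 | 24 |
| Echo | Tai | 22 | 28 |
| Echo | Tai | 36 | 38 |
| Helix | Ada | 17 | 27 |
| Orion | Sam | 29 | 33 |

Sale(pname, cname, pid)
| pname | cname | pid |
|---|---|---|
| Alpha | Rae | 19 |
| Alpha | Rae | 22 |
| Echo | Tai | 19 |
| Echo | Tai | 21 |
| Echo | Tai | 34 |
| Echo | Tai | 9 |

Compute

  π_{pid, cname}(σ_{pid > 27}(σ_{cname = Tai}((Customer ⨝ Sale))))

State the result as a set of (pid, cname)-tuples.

Natural join on pname, cname: {(Alpha, Rae, 13, 6, 19), (Alpha, Rae, 13, 6, 22), (Alpha, Rae, 33, 26, 19), (Alpha, Rae, 33, 26, 22), (Echo, Tai, 12, 24, 19), (Echo, Tai, 12, 24, 21), (Echo, Tai, 12, 24, 34), (Echo, Tai, 12, 24, 9), (Echo, Tai, 22, 28, 19), (Echo, Tai, 22, 28, 21), (Echo, Tai, 22, 28, 34), (Echo, Tai, 22, 28, 9), (Echo, Tai, 36, 38, 19), (Echo, Tai, 36, 38, 21), (Echo, Tai, 36, 38, 34), (Echo, Tai, 36, 38, 9)}
Filtering on cname = Tai leaves {(Echo, Tai, 12, 24, 19), (Echo, Tai, 12, 24, 21), (Echo, Tai, 12, 24, 34), (Echo, Tai, 12, 24, 9), (Echo, Tai, 22, 28, 19), (Echo, Tai, 22, 28, 21), (Echo, Tai, 22, 28, 34), (Echo, Tai, 22, 28, 9), (Echo, Tai, 36, 38, 19), (Echo, Tai, 36, 38, 21), (Echo, Tai, 36, 38, 34), (Echo, Tai, 36, 38, 9)}.
Filtering on pid > 27 leaves {(Echo, Tai, 12, 24, 34), (Echo, Tai, 22, 28, 34), (Echo, Tai, 36, 38, 34)}.
Projecting to pid, cname (2 duplicate(s) eliminated): {(34, Tai)}

{(34, Tai)}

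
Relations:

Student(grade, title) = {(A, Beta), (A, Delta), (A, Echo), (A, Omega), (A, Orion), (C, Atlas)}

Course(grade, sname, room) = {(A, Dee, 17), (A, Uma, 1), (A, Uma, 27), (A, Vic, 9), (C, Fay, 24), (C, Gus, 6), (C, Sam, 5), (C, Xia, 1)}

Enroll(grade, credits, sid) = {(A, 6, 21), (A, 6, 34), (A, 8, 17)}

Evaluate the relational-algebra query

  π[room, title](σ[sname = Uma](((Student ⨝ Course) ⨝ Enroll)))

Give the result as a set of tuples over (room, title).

Student ⋈ Course (natural join on grade): {(A, Beta, Dee, 17), (A, Beta, Uma, 1), (A, Beta, Uma, 27), (A, Beta, Vic, 9), (A, Delta, Dee, 17), (A, Delta, Uma, 1), (A, Delta, Uma, 27), (A, Delta, Vic, 9), (A, Echo, Dee, 17), (A, Echo, Uma, 1), (A, Echo, Uma, 27), (A, Echo, Vic, 9), (A, Omega, Dee, 17), (A, Omega, Uma, 1), (A, Omega, Uma, 27), (A, Omega, Vic, 9), (A, Orion, Dee, 17), (A, Orion, Uma, 1), (A, Orion, Uma, 27), (A, Orion, Vic, 9), (C, Atlas, Fay, 24), (C, Atlas, Gus, 6), (C, Atlas, Sam, 5), (C, Atlas, Xia, 1)}
(Student ⨝ Course) ⋈ Enroll (natural join on grade): {(A, Beta, Dee, 17, 6, 21), (A, Beta, Dee, 17, 6, 34), (A, Beta, Dee, 17, 8, 17), (A, Beta, Uma, 1, 6, 21), (A, Beta, Uma, 1, 6, 34), (A, Beta, Uma, 1, 8, 17), (A, Beta, Uma, 27, 6, 21), (A, Beta, Uma, 27, 6, 34), (A, Beta, Uma, 27, 8, 17), (A, Beta, Vic, 9, 6, 21), (A, Beta, Vic, 9, 6, 34), (A, Beta, Vic, 9, 8, 17), (A, Delta, Dee, 17, 6, 21), (A, Delta, Dee, 17, 6, 34), (A, Delta, Dee, 17, 8, 17), (A, Delta, Uma, 1, 6, 21), (A, Delta, Uma, 1, 6, 34), (A, Delta, Uma, 1, 8, 17), (A, Delta, Uma, 27, 6, 21), (A, Delta, Uma, 27, 6, 34), (A, Delta, Uma, 27, 8, 17), (A, Delta, Vic, 9, 6, 21), (A, Delta, Vic, 9, 6, 34), (A, Delta, Vic, 9, 8, 17), (A, Echo, Dee, 17, 6, 21), (A, Echo, Dee, 17, 6, 34), (A, Echo, Dee, 17, 8, 17), (A, Echo, Uma, 1, 6, 21), (A, Echo, Uma, 1, 6, 34), (A, Echo, Uma, 1, 8, 17), (A, Echo, Uma, 27, 6, 21), (A, Echo, Uma, 27, 6, 34), (A, Echo, Uma, 27, 8, 17), (A, Echo, Vic, 9, 6, 21), (A, Echo, Vic, 9, 6, 34), (A, Echo, Vic, 9, 8, 17), (A, Omega, Dee, 17, 6, 21), (A, Omega, Dee, 17, 6, 34), (A, Omega, Dee, 17, 8, 17), (A, Omega, Uma, 1, 6, 21), (A, Omega, Uma, 1, 6, 34), (A, Omega, Uma, 1, 8, 17), (A, Omega, Uma, 27, 6, 21), (A, Omega, Uma, 27, 6, 34), (A, Omega, Uma, 27, 8, 17), (A, Omega, Vic, 9, 6, 21), (A, Omega, Vic, 9, 6, 34), (A, Omega, Vic, 9, 8, 17), (A, Orion, Dee, 17, 6, 21), (A, Orion, Dee, 17, 6, 34), (A, Orion, Dee, 17, 8, 17), (A, Orion, Uma, 1, 6, 21), (A, Orion, Uma, 1, 6, 34), (A, Orion, Uma, 1, 8, 17), (A, Orion, Uma, 27, 6, 21), (A, Orion, Uma, 27, 6, 34), (A, Orion, Uma, 27, 8, 17), (A, Orion, Vic, 9, 6, 21), (A, Orion, Vic, 9, 6, 34), (A, Orion, Vic, 9, 8, 17)}
Filtering on sname = Uma leaves {(A, Beta, Uma, 1, 6, 21), (A, Beta, Uma, 1, 6, 34), (A, Beta, Uma, 1, 8, 17), (A, Beta, Uma, 27, 6, 21), (A, Beta, Uma, 27, 6, 34), (A, Beta, Uma, 27, 8, 17), (A, Delta, Uma, 1, 6, 21), (A, Delta, Uma, 1, 6, 34), (A, Delta, Uma, 1, 8, 17), (A, Delta, Uma, 27, 6, 21), (A, Delta, Uma, 27, 6, 34), (A, Delta, Uma, 27, 8, 17), (A, Echo, Uma, 1, 6, 21), (A, Echo, Uma, 1, 6, 34), (A, Echo, Uma, 1, 8, 17), (A, Echo, Uma, 27, 6, 21), (A, Echo, Uma, 27, 6, 34), (A, Echo, Uma, 27, 8, 17), (A, Omega, Uma, 1, 6, 21), (A, Omega, Uma, 1, 6, 34), (A, Omega, Uma, 1, 8, 17), (A, Omega, Uma, 27, 6, 21), (A, Omega, Uma, 27, 6, 34), (A, Omega, Uma, 27, 8, 17), (A, Orion, Uma, 1, 6, 21), (A, Orion, Uma, 1, 6, 34), (A, Orion, Uma, 1, 8, 17), (A, Orion, Uma, 27, 6, 21), (A, Orion, Uma, 27, 6, 34), (A, Orion, Uma, 27, 8, 17)}.
Projecting to room, title (20 duplicate(s) eliminated): {(1, Beta), (1, Delta), (1, Echo), (1, Omega), (1, Orion), (27, Beta), (27, Delta), (27, Echo), (27, Omega), (27, Orion)}

{(1, Beta), (1, Delta), (1, Echo), (1, Omega), (1, Orion), (27, Beta), (27, Delta), (27, Echo), (27, Omega), (27, Orion)}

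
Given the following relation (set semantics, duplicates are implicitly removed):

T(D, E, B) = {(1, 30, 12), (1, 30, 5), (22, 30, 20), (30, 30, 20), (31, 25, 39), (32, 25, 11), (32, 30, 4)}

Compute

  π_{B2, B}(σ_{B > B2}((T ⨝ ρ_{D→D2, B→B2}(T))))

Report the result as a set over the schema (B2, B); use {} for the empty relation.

{(11, 39), (12, 20), (4, 12), (4, 20), (4, 5), (5, 12), (5, 20)}

ρ[D→D2, B→B2]: schema becomes (D2, E, B2); tuples unchanged.
Joining T and ρ_{D→D2, B→B2}(T) on E yields {(1, 30, 12, 1, 12), (1, 30, 12, 1, 5), (1, 30, 12, 22, 20), (1, 30, 12, 30, 20), (1, 30, 12, 32, 4), (1, 30, 5, 1, 12), (1, 30, 5, 1, 5), (1, 30, 5, 22, 20), (1, 30, 5, 30, 20), (1, 30, 5, 32, 4), (22, 30, 20, 1, 12), (22, 30, 20, 1, 5), (22, 30, 20, 22, 20), (22, 30, 20, 30, 20), (22, 30, 20, 32, 4), (30, 30, 20, 1, 12), (30, 30, 20, 1, 5), (30, 30, 20, 22, 20), (30, 30, 20, 30, 20), (30, 30, 20, 32, 4), (31, 25, 39, 31, 39), (31, 25, 39, 32, 11), (32, 25, 11, 31, 39), (32, 25, 11, 32, 11), (32, 30, 4, 1, 12), (32, 30, 4, 1, 5), (32, 30, 4, 22, 20), (32, 30, 4, 30, 20), (32, 30, 4, 32, 4)}.
Selection B > B2: {(1, 30, 12, 1, 5), (1, 30, 12, 32, 4), (1, 30, 5, 32, 4), (22, 30, 20, 1, 12), (22, 30, 20, 1, 5), (22, 30, 20, 32, 4), (30, 30, 20, 1, 12), (30, 30, 20, 1, 5), (30, 30, 20, 32, 4), (31, 25, 39, 32, 11)}
Keep only column(s) B2, B (3 duplicate(s) eliminated): {(11, 39), (12, 20), (4, 12), (4, 20), (4, 5), (5, 12), (5, 20)}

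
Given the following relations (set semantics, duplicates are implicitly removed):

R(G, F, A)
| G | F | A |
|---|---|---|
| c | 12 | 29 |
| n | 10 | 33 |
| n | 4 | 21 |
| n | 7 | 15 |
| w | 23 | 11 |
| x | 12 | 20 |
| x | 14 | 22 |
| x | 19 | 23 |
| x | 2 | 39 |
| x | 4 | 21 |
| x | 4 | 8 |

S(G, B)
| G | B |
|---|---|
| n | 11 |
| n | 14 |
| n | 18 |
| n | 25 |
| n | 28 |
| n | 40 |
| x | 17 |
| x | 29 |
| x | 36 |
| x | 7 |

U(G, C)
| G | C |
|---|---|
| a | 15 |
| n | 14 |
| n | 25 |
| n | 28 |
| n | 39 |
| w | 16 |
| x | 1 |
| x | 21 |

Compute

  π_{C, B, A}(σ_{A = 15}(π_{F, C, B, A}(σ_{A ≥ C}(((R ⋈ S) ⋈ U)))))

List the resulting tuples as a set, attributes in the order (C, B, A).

{(14, 11, 15), (14, 14, 15), (14, 18, 15), (14, 25, 15), (14, 28, 15), (14, 40, 15)}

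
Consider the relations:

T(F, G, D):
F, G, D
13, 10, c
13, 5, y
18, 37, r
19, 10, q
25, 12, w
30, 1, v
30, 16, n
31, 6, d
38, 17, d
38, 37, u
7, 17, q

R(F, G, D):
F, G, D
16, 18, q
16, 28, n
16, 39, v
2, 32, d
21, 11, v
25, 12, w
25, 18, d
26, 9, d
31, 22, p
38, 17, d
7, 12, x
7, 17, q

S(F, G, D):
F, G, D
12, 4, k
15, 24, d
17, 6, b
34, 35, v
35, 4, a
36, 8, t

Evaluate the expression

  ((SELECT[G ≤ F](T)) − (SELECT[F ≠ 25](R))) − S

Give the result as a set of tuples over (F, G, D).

σ[G ≤ F]: keep tuples satisfying G ≤ F → {(13, 10, c), (13, 5, y), (19, 10, q), (25, 12, w), (30, 1, v), (30, 16, n), (31, 6, d), (38, 17, d), (38, 37, u)}
σ[F ≠ 25]: keep tuples satisfying F ≠ 25 → {(16, 18, q), (16, 28, n), (16, 39, v), (2, 32, d), (21, 11, v), (26, 9, d), (31, 22, p), (38, 17, d), (7, 12, x), (7, 17, q)}
Set difference of the two operands is {(13, 10, c), (13, 5, y), (19, 10, q), (25, 12, w), (30, 1, v), (30, 16, n), (31, 6, d), (38, 37, u)}.
Set difference of the two operands is {(13, 10, c), (13, 5, y), (19, 10, q), (25, 12, w), (30, 1, v), (30, 16, n), (31, 6, d), (38, 37, u)}.

{(13, 10, c), (13, 5, y), (19, 10, q), (25, 12, w), (30, 1, v), (30, 16, n), (31, 6, d), (38, 37, u)}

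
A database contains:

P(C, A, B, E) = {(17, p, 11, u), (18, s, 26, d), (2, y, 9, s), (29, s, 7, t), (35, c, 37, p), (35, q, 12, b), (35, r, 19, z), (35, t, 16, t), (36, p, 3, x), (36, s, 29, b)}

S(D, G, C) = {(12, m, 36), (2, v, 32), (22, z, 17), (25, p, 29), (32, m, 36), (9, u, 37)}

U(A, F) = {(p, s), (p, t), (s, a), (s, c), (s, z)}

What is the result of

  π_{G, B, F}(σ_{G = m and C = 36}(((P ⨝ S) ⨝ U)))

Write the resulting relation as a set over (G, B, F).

{(m, 29, a), (m, 29, c), (m, 29, z), (m, 3, s), (m, 3, t)}

Natural join on C: {(17, p, 11, u, 22, z), (29, s, 7, t, 25, p), (36, p, 3, x, 12, m), (36, p, 3, x, 32, m), (36, s, 29, b, 12, m), (36, s, 29, b, 32, m)}
Natural join on A: {(17, p, 11, u, 22, z, s), (17, p, 11, u, 22, z, t), (29, s, 7, t, 25, p, a), (29, s, 7, t, 25, p, c), (29, s, 7, t, 25, p, z), (36, p, 3, x, 12, m, s), (36, p, 3, x, 12, m, t), (36, p, 3, x, 32, m, s), (36, p, 3, x, 32, m, t), (36, s, 29, b, 12, m, a), (36, s, 29, b, 12, m, c), (36, s, 29, b, 12, m, z), (36, s, 29, b, 32, m, a), (36, s, 29, b, 32, m, c), (36, s, 29, b, 32, m, z)}
Apply σ_{G = m and C = 36}; surviving tuples: {(36, p, 3, x, 12, m, s), (36, p, 3, x, 12, m, t), (36, p, 3, x, 32, m, s), (36, p, 3, x, 32, m, t), (36, s, 29, b, 12, m, a), (36, s, 29, b, 12, m, c), (36, s, 29, b, 12, m, z), (36, s, 29, b, 32, m, a), (36, s, 29, b, 32, m, c), (36, s, 29, b, 32, m, z)}
Projecting to G, B, F (5 duplicate(s) eliminated): {(m, 29, a), (m, 29, c), (m, 29, z), (m, 3, s), (m, 3, t)}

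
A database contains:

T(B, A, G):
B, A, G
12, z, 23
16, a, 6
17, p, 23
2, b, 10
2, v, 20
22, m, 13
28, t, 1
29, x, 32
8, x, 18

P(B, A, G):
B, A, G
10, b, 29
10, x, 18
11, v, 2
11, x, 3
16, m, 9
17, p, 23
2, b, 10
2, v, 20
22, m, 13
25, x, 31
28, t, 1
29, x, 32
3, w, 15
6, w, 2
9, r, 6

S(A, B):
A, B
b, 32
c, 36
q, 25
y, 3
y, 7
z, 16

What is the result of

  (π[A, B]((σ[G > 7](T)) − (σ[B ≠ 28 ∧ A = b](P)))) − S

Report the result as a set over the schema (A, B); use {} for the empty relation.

Selection G > 7: {(12, z, 23), (17, p, 23), (2, b, 10), (2, v, 20), (22, m, 13), (29, x, 32), (8, x, 18)}
Selection B ≠ 28 ∧ A = b: {(10, b, 29), (2, b, 10)}
Difference: {(12, z, 23), (17, p, 23), (2, b, 10), (2, v, 20), (22, m, 13), (29, x, 32), (8, x, 18)} with {(10, b, 29), (2, b, 10)} → {(12, z, 23), (17, p, 23), (2, v, 20), (22, m, 13), (29, x, 32), (8, x, 18)}
Projecting to A, B: {(m, 22), (p, 17), (v, 2), (x, 29), (x, 8), (z, 12)}
Difference: {(m, 22), (p, 17), (v, 2), (x, 29), (x, 8), (z, 12)} with {(b, 32), (c, 36), (q, 25), (y, 3), (y, 7), (z, 16)} → {(m, 22), (p, 17), (v, 2), (x, 29), (x, 8), (z, 12)}

{(m, 22), (p, 17), (v, 2), (x, 29), (x, 8), (z, 12)}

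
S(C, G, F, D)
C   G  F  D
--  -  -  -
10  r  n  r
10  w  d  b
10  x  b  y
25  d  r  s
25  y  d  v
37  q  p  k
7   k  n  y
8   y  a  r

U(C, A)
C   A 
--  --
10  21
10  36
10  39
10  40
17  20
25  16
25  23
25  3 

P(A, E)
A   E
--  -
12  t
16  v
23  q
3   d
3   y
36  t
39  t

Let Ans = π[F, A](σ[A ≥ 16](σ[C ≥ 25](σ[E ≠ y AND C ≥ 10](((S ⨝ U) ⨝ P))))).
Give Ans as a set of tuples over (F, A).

{(d, 16), (d, 23), (r, 16), (r, 23)}

Natural join on C: {(10, r, n, r, 21), (10, r, n, r, 36), (10, r, n, r, 39), (10, r, n, r, 40), (10, w, d, b, 21), (10, w, d, b, 36), (10, w, d, b, 39), (10, w, d, b, 40), (10, x, b, y, 21), (10, x, b, y, 36), (10, x, b, y, 39), (10, x, b, y, 40), (25, d, r, s, 16), (25, d, r, s, 23), (25, d, r, s, 3), (25, y, d, v, 16), (25, y, d, v, 23), (25, y, d, v, 3)}
Natural join on A: {(10, r, n, r, 36, t), (10, r, n, r, 39, t), (10, w, d, b, 36, t), (10, w, d, b, 39, t), (10, x, b, y, 36, t), (10, x, b, y, 39, t), (25, d, r, s, 16, v), (25, d, r, s, 23, q), (25, d, r, s, 3, d), (25, d, r, s, 3, y), (25, y, d, v, 16, v), (25, y, d, v, 23, q), (25, y, d, v, 3, d), (25, y, d, v, 3, y)}
σ[E ≠ y AND C ≥ 10]: keep tuples satisfying E ≠ y AND C ≥ 10 → {(10, r, n, r, 36, t), (10, r, n, r, 39, t), (10, w, d, b, 36, t), (10, w, d, b, 39, t), (10, x, b, y, 36, t), (10, x, b, y, 39, t), (25, d, r, s, 16, v), (25, d, r, s, 23, q), (25, d, r, s, 3, d), (25, y, d, v, 16, v), (25, y, d, v, 23, q), (25, y, d, v, 3, d)}
σ[C ≥ 25]: keep tuples satisfying C ≥ 25 → {(25, d, r, s, 16, v), (25, d, r, s, 23, q), (25, d, r, s, 3, d), (25, y, d, v, 16, v), (25, y, d, v, 23, q), (25, y, d, v, 3, d)}
σ[A ≥ 16]: keep tuples satisfying A ≥ 16 → {(25, d, r, s, 16, v), (25, d, r, s, 23, q), (25, y, d, v, 16, v), (25, y, d, v, 23, q)}
π[F, A]: project onto (F, A) → {(d, 16), (d, 23), (r, 16), (r, 23)}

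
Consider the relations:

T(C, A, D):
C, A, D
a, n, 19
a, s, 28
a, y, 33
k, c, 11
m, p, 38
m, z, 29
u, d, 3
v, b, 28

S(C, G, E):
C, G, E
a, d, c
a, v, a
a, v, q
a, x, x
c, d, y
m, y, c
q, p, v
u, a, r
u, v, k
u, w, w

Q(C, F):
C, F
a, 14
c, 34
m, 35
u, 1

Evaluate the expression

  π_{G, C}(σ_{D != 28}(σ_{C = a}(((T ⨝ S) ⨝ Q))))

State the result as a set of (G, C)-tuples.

Joining T and S on C yields {(a, n, 19, d, c), (a, n, 19, v, a), (a, n, 19, v, q), (a, n, 19, x, x), (a, s, 28, d, c), (a, s, 28, v, a), (a, s, 28, v, q), (a, s, 28, x, x), (a, y, 33, d, c), (a, y, 33, v, a), (a, y, 33, v, q), (a, y, 33, x, x), (m, p, 38, y, c), (m, z, 29, y, c), (u, d, 3, a, r), (u, d, 3, v, k), (u, d, 3, w, w)}.
Joining (T ⨝ S) and Q on C yields {(a, n, 19, d, c, 14), (a, n, 19, v, a, 14), (a, n, 19, v, q, 14), (a, n, 19, x, x, 14), (a, s, 28, d, c, 14), (a, s, 28, v, a, 14), (a, s, 28, v, q, 14), (a, s, 28, x, x, 14), (a, y, 33, d, c, 14), (a, y, 33, v, a, 14), (a, y, 33, v, q, 14), (a, y, 33, x, x, 14), (m, p, 38, y, c, 35), (m, z, 29, y, c, 35), (u, d, 3, a, r, 1), (u, d, 3, v, k, 1), (u, d, 3, w, w, 1)}.
σ[C = a]: keep tuples satisfying C = a → {(a, n, 19, d, c, 14), (a, n, 19, v, a, 14), (a, n, 19, v, q, 14), (a, n, 19, x, x, 14), (a, s, 28, d, c, 14), (a, s, 28, v, a, 14), (a, s, 28, v, q, 14), (a, s, 28, x, x, 14), (a, y, 33, d, c, 14), (a, y, 33, v, a, 14), (a, y, 33, v, q, 14), (a, y, 33, x, x, 14)}
σ[D != 28]: keep tuples satisfying D != 28 → {(a, n, 19, d, c, 14), (a, n, 19, v, a, 14), (a, n, 19, v, q, 14), (a, n, 19, x, x, 14), (a, y, 33, d, c, 14), (a, y, 33, v, a, 14), (a, y, 33, v, q, 14), (a, y, 33, x, x, 14)}
π[G, C]: project onto (G, C) (5 duplicate(s) eliminated) → {(d, a), (v, a), (x, a)}

{(d, a), (v, a), (x, a)}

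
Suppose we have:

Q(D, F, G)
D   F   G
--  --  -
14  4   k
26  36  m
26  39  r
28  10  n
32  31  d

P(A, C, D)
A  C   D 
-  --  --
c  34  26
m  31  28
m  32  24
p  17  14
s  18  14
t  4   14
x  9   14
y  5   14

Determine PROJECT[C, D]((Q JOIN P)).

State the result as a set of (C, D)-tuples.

{(17, 14), (18, 14), (31, 28), (34, 26), (4, 14), (5, 14), (9, 14)}

Q ⋈ P (natural join on D): {(14, 4, k, p, 17), (14, 4, k, s, 18), (14, 4, k, t, 4), (14, 4, k, x, 9), (14, 4, k, y, 5), (26, 36, m, c, 34), (26, 39, r, c, 34), (28, 10, n, m, 31)}
Keep only column(s) C, D (1 duplicate(s) eliminated): {(17, 14), (18, 14), (31, 28), (34, 26), (4, 14), (5, 14), (9, 14)}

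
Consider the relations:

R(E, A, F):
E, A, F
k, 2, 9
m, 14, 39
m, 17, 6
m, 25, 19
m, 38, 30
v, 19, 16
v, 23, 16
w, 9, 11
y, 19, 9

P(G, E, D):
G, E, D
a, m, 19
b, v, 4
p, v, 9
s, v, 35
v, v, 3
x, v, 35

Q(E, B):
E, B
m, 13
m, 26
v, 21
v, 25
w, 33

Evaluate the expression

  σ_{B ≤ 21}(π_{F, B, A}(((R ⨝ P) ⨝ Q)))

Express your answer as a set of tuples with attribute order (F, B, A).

{(16, 21, 19), (16, 21, 23), (19, 13, 25), (30, 13, 38), (39, 13, 14), (6, 13, 17)}

R ⋈ P (natural join on E): {(m, 14, 39, a, 19), (m, 17, 6, a, 19), (m, 25, 19, a, 19), (m, 38, 30, a, 19), (v, 19, 16, b, 4), (v, 19, 16, p, 9), (v, 19, 16, s, 35), (v, 19, 16, v, 3), (v, 19, 16, x, 35), (v, 23, 16, b, 4), (v, 23, 16, p, 9), (v, 23, 16, s, 35), (v, 23, 16, v, 3), (v, 23, 16, x, 35)}
(R ⨝ P) ⋈ Q (natural join on E): {(m, 14, 39, a, 19, 13), (m, 14, 39, a, 19, 26), (m, 17, 6, a, 19, 13), (m, 17, 6, a, 19, 26), (m, 25, 19, a, 19, 13), (m, 25, 19, a, 19, 26), (m, 38, 30, a, 19, 13), (m, 38, 30, a, 19, 26), (v, 19, 16, b, 4, 21), (v, 19, 16, b, 4, 25), (v, 19, 16, p, 9, 21), (v, 19, 16, p, 9, 25), (v, 19, 16, s, 35, 21), (v, 19, 16, s, 35, 25), (v, 19, 16, v, 3, 21), (v, 19, 16, v, 3, 25), (v, 19, 16, x, 35, 21), (v, 19, 16, x, 35, 25), (v, 23, 16, b, 4, 21), (v, 23, 16, b, 4, 25), (v, 23, 16, p, 9, 21), (v, 23, 16, p, 9, 25), (v, 23, 16, s, 35, 21), (v, 23, 16, s, 35, 25), (v, 23, 16, v, 3, 21), (v, 23, 16, v, 3, 25), (v, 23, 16, x, 35, 21), (v, 23, 16, x, 35, 25)}
Keep only column(s) F, B, A (16 duplicate(s) eliminated): {(16, 21, 19), (16, 21, 23), (16, 25, 19), (16, 25, 23), (19, 13, 25), (19, 26, 25), (30, 13, 38), (30, 26, 38), (39, 13, 14), (39, 26, 14), (6, 13, 17), (6, 26, 17)}
Apply σ_{B ≤ 21}; surviving tuples: {(16, 21, 19), (16, 21, 23), (19, 13, 25), (30, 13, 38), (39, 13, 14), (6, 13, 17)}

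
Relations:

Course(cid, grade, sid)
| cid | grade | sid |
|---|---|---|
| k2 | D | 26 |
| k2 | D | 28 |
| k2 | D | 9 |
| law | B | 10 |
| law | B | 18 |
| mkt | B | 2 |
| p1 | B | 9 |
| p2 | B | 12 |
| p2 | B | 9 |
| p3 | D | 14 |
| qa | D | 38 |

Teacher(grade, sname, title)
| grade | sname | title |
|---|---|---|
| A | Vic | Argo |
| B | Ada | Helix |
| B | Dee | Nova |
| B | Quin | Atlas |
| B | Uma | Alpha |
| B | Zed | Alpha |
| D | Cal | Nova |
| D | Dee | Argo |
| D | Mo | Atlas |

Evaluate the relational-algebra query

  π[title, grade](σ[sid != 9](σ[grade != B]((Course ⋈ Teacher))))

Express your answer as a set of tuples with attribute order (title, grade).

Joining Course and Teacher on grade yields {(k2, D, 26, Cal, Nova), (k2, D, 26, Dee, Argo), (k2, D, 26, Mo, Atlas), (k2, D, 28, Cal, Nova), (k2, D, 28, Dee, Argo), (k2, D, 28, Mo, Atlas), (k2, D, 9, Cal, Nova), (k2, D, 9, Dee, Argo), (k2, D, 9, Mo, Atlas), (law, B, 10, Ada, Helix), (law, B, 10, Dee, Nova), (law, B, 10, Quin, Atlas), (law, B, 10, Uma, Alpha), (law, B, 10, Zed, Alpha), (law, B, 18, Ada, Helix), (law, B, 18, Dee, Nova), (law, B, 18, Quin, Atlas), (law, B, 18, Uma, Alpha), (law, B, 18, Zed, Alpha), (mkt, B, 2, Ada, Helix), (mkt, B, 2, Dee, Nova), (mkt, B, 2, Quin, Atlas), (mkt, B, 2, Uma, Alpha), (mkt, B, 2, Zed, Alpha), (p1, B, 9, Ada, Helix), (p1, B, 9, Dee, Nova), (p1, B, 9, Quin, Atlas), (p1, B, 9, Uma, Alpha), (p1, B, 9, Zed, Alpha), (p2, B, 12, Ada, Helix), (p2, B, 12, Dee, Nova), (p2, B, 12, Quin, Atlas), (p2, B, 12, Uma, Alpha), (p2, B, 12, Zed, Alpha), (p2, B, 9, Ada, Helix), (p2, B, 9, Dee, Nova), (p2, B, 9, Quin, Atlas), (p2, B, 9, Uma, Alpha), (p2, B, 9, Zed, Alpha), (p3, D, 14, Cal, Nova), (p3, D, 14, Dee, Argo), (p3, D, 14, Mo, Atlas), (qa, D, 38, Cal, Nova), (qa, D, 38, Dee, Argo), (qa, D, 38, Mo, Atlas)}.
Filtering on grade != B leaves {(k2, D, 26, Cal, Nova), (k2, D, 26, Dee, Argo), (k2, D, 26, Mo, Atlas), (k2, D, 28, Cal, Nova), (k2, D, 28, Dee, Argo), (k2, D, 28, Mo, Atlas), (k2, D, 9, Cal, Nova), (k2, D, 9, Dee, Argo), (k2, D, 9, Mo, Atlas), (p3, D, 14, Cal, Nova), (p3, D, 14, Dee, Argo), (p3, D, 14, Mo, Atlas), (qa, D, 38, Cal, Nova), (qa, D, 38, Dee, Argo), (qa, D, 38, Mo, Atlas)}.
Filtering on sid != 9 leaves {(k2, D, 26, Cal, Nova), (k2, D, 26, Dee, Argo), (k2, D, 26, Mo, Atlas), (k2, D, 28, Cal, Nova), (k2, D, 28, Dee, Argo), (k2, D, 28, Mo, Atlas), (p3, D, 14, Cal, Nova), (p3, D, 14, Dee, Argo), (p3, D, 14, Mo, Atlas), (qa, D, 38, Cal, Nova), (qa, D, 38, Dee, Argo), (qa, D, 38, Mo, Atlas)}.
Keep only column(s) title, grade (9 duplicate(s) eliminated): {(Argo, D), (Atlas, D), (Nova, D)}

{(Argo, D), (Atlas, D), (Nova, D)}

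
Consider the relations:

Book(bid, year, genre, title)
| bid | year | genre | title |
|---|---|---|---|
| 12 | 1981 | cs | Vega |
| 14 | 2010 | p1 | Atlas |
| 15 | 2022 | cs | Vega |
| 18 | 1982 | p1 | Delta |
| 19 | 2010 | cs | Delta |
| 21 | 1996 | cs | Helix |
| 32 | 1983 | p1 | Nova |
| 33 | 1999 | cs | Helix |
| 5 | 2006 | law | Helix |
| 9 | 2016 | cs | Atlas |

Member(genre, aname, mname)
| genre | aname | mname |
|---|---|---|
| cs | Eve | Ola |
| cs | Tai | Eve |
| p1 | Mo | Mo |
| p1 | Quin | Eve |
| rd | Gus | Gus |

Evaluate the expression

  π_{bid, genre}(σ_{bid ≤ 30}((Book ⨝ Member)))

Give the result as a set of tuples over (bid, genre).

Book ⋈ Member (natural join on genre): {(12, 1981, cs, Vega, Eve, Ola), (12, 1981, cs, Vega, Tai, Eve), (14, 2010, p1, Atlas, Mo, Mo), (14, 2010, p1, Atlas, Quin, Eve), (15, 2022, cs, Vega, Eve, Ola), (15, 2022, cs, Vega, Tai, Eve), (18, 1982, p1, Delta, Mo, Mo), (18, 1982, p1, Delta, Quin, Eve), (19, 2010, cs, Delta, Eve, Ola), (19, 2010, cs, Delta, Tai, Eve), (21, 1996, cs, Helix, Eve, Ola), (21, 1996, cs, Helix, Tai, Eve), (32, 1983, p1, Nova, Mo, Mo), (32, 1983, p1, Nova, Quin, Eve), (33, 1999, cs, Helix, Eve, Ola), (33, 1999, cs, Helix, Tai, Eve), (9, 2016, cs, Atlas, Eve, Ola), (9, 2016, cs, Atlas, Tai, Eve)}
Apply σ_{bid ≤ 30}; surviving tuples: {(12, 1981, cs, Vega, Eve, Ola), (12, 1981, cs, Vega, Tai, Eve), (14, 2010, p1, Atlas, Mo, Mo), (14, 2010, p1, Atlas, Quin, Eve), (15, 2022, cs, Vega, Eve, Ola), (15, 2022, cs, Vega, Tai, Eve), (18, 1982, p1, Delta, Mo, Mo), (18, 1982, p1, Delta, Quin, Eve), (19, 2010, cs, Delta, Eve, Ola), (19, 2010, cs, Delta, Tai, Eve), (21, 1996, cs, Helix, Eve, Ola), (21, 1996, cs, Helix, Tai, Eve), (9, 2016, cs, Atlas, Eve, Ola), (9, 2016, cs, Atlas, Tai, Eve)}
π_{bid, genre} gives {(12, cs), (14, p1), (15, cs), (18, p1), (19, cs), (21, cs), (9, cs)} (7 duplicate(s) eliminated).

{(12, cs), (14, p1), (15, cs), (18, p1), (19, cs), (21, cs), (9, cs)}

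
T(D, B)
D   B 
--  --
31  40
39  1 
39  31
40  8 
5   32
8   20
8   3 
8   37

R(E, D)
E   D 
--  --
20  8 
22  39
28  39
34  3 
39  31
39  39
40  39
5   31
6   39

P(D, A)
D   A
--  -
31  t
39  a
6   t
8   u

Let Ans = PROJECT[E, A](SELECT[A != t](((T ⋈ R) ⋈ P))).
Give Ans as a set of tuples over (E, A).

{(20, u), (22, a), (28, a), (39, a), (40, a), (6, a)}

Joining T and R on D yields {(31, 40, 39), (31, 40, 5), (39, 1, 22), (39, 1, 28), (39, 1, 39), (39, 1, 40), (39, 1, 6), (39, 31, 22), (39, 31, 28), (39, 31, 39), (39, 31, 40), (39, 31, 6), (8, 20, 20), (8, 3, 20), (8, 37, 20)}.
Joining (T ⋈ R) and P on D yields {(31, 40, 39, t), (31, 40, 5, t), (39, 1, 22, a), (39, 1, 28, a), (39, 1, 39, a), (39, 1, 40, a), (39, 1, 6, a), (39, 31, 22, a), (39, 31, 28, a), (39, 31, 39, a), (39, 31, 40, a), (39, 31, 6, a), (8, 20, 20, u), (8, 3, 20, u), (8, 37, 20, u)}.
Filtering on A != t leaves {(39, 1, 22, a), (39, 1, 28, a), (39, 1, 39, a), (39, 1, 40, a), (39, 1, 6, a), (39, 31, 22, a), (39, 31, 28, a), (39, 31, 39, a), (39, 31, 40, a), (39, 31, 6, a), (8, 20, 20, u), (8, 3, 20, u), (8, 37, 20, u)}.
Keep only column(s) E, A (7 duplicate(s) eliminated): {(20, u), (22, a), (28, a), (39, a), (40, a), (6, a)}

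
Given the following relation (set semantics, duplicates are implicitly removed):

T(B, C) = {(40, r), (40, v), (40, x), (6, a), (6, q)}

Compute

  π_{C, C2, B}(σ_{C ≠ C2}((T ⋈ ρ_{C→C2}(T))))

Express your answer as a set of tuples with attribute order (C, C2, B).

ρ[C→C2]: schema becomes (B, C2); tuples unchanged.
T ⋈ ρ_{C→C2}(T) (natural join on B): {(40, r, r), (40, r, v), (40, r, x), (40, v, r), (40, v, v), (40, v, x), (40, x, r), (40, x, v), (40, x, x), (6, a, a), (6, a, q), (6, q, a), (6, q, q)}
σ[C ≠ C2]: keep tuples satisfying C ≠ C2 → {(40, r, v), (40, r, x), (40, v, r), (40, v, x), (40, x, r), (40, x, v), (6, a, q), (6, q, a)}
Projecting to C, C2, B: {(a, q, 6), (q, a, 6), (r, v, 40), (r, x, 40), (v, r, 40), (v, x, 40), (x, r, 40), (x, v, 40)}

{(a, q, 6), (q, a, 6), (r, v, 40), (r, x, 40), (v, r, 40), (v, x, 40), (x, r, 40), (x, v, 40)}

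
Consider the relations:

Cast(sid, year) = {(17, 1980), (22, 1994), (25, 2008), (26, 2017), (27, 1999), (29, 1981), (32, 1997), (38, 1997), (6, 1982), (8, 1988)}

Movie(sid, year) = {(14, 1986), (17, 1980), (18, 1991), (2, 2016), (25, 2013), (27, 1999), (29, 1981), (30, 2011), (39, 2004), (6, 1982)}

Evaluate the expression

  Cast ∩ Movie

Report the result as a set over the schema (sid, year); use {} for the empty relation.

{(17, 1980), (27, 1999), (29, 1981), (6, 1982)}

Set intersection of the two operands is {(17, 1980), (27, 1999), (29, 1981), (6, 1982)}.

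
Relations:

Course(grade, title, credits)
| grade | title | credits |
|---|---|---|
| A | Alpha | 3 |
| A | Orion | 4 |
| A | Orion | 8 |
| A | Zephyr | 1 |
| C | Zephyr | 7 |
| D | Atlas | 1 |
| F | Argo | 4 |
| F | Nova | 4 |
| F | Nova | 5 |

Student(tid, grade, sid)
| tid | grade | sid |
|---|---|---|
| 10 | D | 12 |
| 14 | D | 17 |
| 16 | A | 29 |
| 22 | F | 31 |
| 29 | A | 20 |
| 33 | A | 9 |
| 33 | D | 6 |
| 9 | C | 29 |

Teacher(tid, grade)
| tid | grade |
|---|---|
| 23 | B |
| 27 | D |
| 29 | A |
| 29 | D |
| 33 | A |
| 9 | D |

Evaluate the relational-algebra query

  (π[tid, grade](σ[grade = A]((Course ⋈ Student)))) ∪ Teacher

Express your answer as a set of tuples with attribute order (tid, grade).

Natural join on grade: {(A, Alpha, 3, 16, 29), (A, Alpha, 3, 29, 20), (A, Alpha, 3, 33, 9), (A, Orion, 4, 16, 29), (A, Orion, 4, 29, 20), (A, Orion, 4, 33, 9), (A, Orion, 8, 16, 29), (A, Orion, 8, 29, 20), (A, Orion, 8, 33, 9), (A, Zephyr, 1, 16, 29), (A, Zephyr, 1, 29, 20), (A, Zephyr, 1, 33, 9), (C, Zephyr, 7, 9, 29), (D, Atlas, 1, 10, 12), (D, Atlas, 1, 14, 17), (D, Atlas, 1, 33, 6), (F, Argo, 4, 22, 31), (F, Nova, 4, 22, 31), (F, Nova, 5, 22, 31)}
Selection grade = A: {(A, Alpha, 3, 16, 29), (A, Alpha, 3, 29, 20), (A, Alpha, 3, 33, 9), (A, Orion, 4, 16, 29), (A, Orion, 4, 29, 20), (A, Orion, 4, 33, 9), (A, Orion, 8, 16, 29), (A, Orion, 8, 29, 20), (A, Orion, 8, 33, 9), (A, Zephyr, 1, 16, 29), (A, Zephyr, 1, 29, 20), (A, Zephyr, 1, 33, 9)}
Keep only column(s) tid, grade (9 duplicate(s) eliminated): {(16, A), (29, A), (33, A)}
Taking the union: {(16, A), (23, B), (27, D), (29, A), (29, D), (33, A), (9, D)}

{(16, A), (23, B), (27, D), (29, A), (29, D), (33, A), (9, D)}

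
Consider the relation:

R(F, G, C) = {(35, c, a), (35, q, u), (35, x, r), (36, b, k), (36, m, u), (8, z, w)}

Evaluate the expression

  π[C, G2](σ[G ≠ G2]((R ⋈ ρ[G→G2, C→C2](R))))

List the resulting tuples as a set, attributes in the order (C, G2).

ρ[G→G2, C→C2]: schema becomes (F, G2, C2); tuples unchanged.
Joining R and ρ[G→G2, C→C2](R) on F yields {(35, c, a, c, a), (35, c, a, q, u), (35, c, a, x, r), (35, q, u, c, a), (35, q, u, q, u), (35, q, u, x, r), (35, x, r, c, a), (35, x, r, q, u), (35, x, r, x, r), (36, b, k, b, k), (36, b, k, m, u), (36, m, u, b, k), (36, m, u, m, u), (8, z, w, z, w)}.
Filtering on G ≠ G2 leaves {(35, c, a, q, u), (35, c, a, x, r), (35, q, u, c, a), (35, q, u, x, r), (35, x, r, c, a), (35, x, r, q, u), (36, b, k, m, u), (36, m, u, b, k)}.
π_{C, G2} gives {(a, q), (a, x), (k, m), (r, c), (r, q), (u, b), (u, c), (u, x)}.

{(a, q), (a, x), (k, m), (r, c), (r, q), (u, b), (u, c), (u, x)}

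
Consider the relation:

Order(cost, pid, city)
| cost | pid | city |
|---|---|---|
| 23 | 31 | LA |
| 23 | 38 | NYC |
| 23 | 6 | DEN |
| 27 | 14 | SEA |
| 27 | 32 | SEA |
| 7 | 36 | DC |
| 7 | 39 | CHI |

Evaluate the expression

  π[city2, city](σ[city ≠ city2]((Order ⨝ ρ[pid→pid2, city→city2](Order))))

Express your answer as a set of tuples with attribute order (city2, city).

{(CHI, DC), (DC, CHI), (DEN, LA), (DEN, NYC), (LA, DEN), (LA, NYC), (NYC, DEN), (NYC, LA)}

ρ[pid→pid2, city→city2]: schema becomes (cost, pid2, city2); tuples unchanged.
Natural join on cost: {(23, 31, LA, 31, LA), (23, 31, LA, 38, NYC), (23, 31, LA, 6, DEN), (23, 38, NYC, 31, LA), (23, 38, NYC, 38, NYC), (23, 38, NYC, 6, DEN), (23, 6, DEN, 31, LA), (23, 6, DEN, 38, NYC), (23, 6, DEN, 6, DEN), (27, 14, SEA, 14, SEA), (27, 14, SEA, 32, SEA), (27, 32, SEA, 14, SEA), (27, 32, SEA, 32, SEA), (7, 36, DC, 36, DC), (7, 36, DC, 39, CHI), (7, 39, CHI, 36, DC), (7, 39, CHI, 39, CHI)}
σ[city ≠ city2]: keep tuples satisfying city ≠ city2 → {(23, 31, LA, 38, NYC), (23, 31, LA, 6, DEN), (23, 38, NYC, 31, LA), (23, 38, NYC, 6, DEN), (23, 6, DEN, 31, LA), (23, 6, DEN, 38, NYC), (7, 36, DC, 39, CHI), (7, 39, CHI, 36, DC)}
Projecting to city2, city: {(CHI, DC), (DC, CHI), (DEN, LA), (DEN, NYC), (LA, DEN), (LA, NYC), (NYC, DEN), (NYC, LA)}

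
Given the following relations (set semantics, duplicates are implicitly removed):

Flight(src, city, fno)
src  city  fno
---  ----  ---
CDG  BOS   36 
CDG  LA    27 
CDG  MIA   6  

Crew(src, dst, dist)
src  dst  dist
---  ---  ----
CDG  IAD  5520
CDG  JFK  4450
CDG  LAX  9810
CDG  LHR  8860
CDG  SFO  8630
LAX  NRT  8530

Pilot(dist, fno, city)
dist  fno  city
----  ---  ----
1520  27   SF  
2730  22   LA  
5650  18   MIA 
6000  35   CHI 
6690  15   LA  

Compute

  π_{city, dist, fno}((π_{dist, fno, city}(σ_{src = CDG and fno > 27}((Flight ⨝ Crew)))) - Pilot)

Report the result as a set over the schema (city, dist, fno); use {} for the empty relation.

Natural join on src: {(CDG, BOS, 36, IAD, 5520), (CDG, BOS, 36, JFK, 4450), (CDG, BOS, 36, LAX, 9810), (CDG, BOS, 36, LHR, 8860), (CDG, BOS, 36, SFO, 8630), (CDG, LA, 27, IAD, 5520), (CDG, LA, 27, JFK, 4450), (CDG, LA, 27, LAX, 9810), (CDG, LA, 27, LHR, 8860), (CDG, LA, 27, SFO, 8630), (CDG, MIA, 6, IAD, 5520), (CDG, MIA, 6, JFK, 4450), (CDG, MIA, 6, LAX, 9810), (CDG, MIA, 6, LHR, 8860), (CDG, MIA, 6, SFO, 8630)}
Apply σ_{src = CDG and fno > 27}; surviving tuples: {(CDG, BOS, 36, IAD, 5520), (CDG, BOS, 36, JFK, 4450), (CDG, BOS, 36, LAX, 9810), (CDG, BOS, 36, LHR, 8860), (CDG, BOS, 36, SFO, 8630)}
π[dist, fno, city]: project onto (dist, fno, city) → {(4450, 36, BOS), (5520, 36, BOS), (8630, 36, BOS), (8860, 36, BOS), (9810, 36, BOS)}
Taking the difference: {(4450, 36, BOS), (5520, 36, BOS), (8630, 36, BOS), (8860, 36, BOS), (9810, 36, BOS)}
π[city, dist, fno]: project onto (city, dist, fno) → {(BOS, 4450, 36), (BOS, 5520, 36), (BOS, 8630, 36), (BOS, 8860, 36), (BOS, 9810, 36)}

{(BOS, 4450, 36), (BOS, 5520, 36), (BOS, 8630, 36), (BOS, 8860, 36), (BOS, 9810, 36)}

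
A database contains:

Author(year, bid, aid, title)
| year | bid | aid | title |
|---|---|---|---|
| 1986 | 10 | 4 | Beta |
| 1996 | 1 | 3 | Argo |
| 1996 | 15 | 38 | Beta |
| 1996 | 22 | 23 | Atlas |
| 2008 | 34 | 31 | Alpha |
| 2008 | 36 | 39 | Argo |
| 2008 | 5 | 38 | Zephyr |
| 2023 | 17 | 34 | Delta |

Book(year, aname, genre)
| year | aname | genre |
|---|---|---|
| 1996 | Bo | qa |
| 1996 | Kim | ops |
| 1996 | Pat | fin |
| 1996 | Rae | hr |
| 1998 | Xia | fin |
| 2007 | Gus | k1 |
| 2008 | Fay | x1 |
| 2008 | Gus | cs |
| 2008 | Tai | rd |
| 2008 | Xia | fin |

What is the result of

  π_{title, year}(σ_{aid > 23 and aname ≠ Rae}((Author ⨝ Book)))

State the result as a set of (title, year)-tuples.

{(Alpha, 2008), (Argo, 2008), (Beta, 1996), (Zephyr, 2008)}

Natural join on year: {(1996, 1, 3, Argo, Bo, qa), (1996, 1, 3, Argo, Kim, ops), (1996, 1, 3, Argo, Pat, fin), (1996, 1, 3, Argo, Rae, hr), (1996, 15, 38, Beta, Bo, qa), (1996, 15, 38, Beta, Kim, ops), (1996, 15, 38, Beta, Pat, fin), (1996, 15, 38, Beta, Rae, hr), (1996, 22, 23, Atlas, Bo, qa), (1996, 22, 23, Atlas, Kim, ops), (1996, 22, 23, Atlas, Pat, fin), (1996, 22, 23, Atlas, Rae, hr), (2008, 34, 31, Alpha, Fay, x1), (2008, 34, 31, Alpha, Gus, cs), (2008, 34, 31, Alpha, Tai, rd), (2008, 34, 31, Alpha, Xia, fin), (2008, 36, 39, Argo, Fay, x1), (2008, 36, 39, Argo, Gus, cs), (2008, 36, 39, Argo, Tai, rd), (2008, 36, 39, Argo, Xia, fin), (2008, 5, 38, Zephyr, Fay, x1), (2008, 5, 38, Zephyr, Gus, cs), (2008, 5, 38, Zephyr, Tai, rd), (2008, 5, 38, Zephyr, Xia, fin)}
Filtering on aid > 23 and aname ≠ Rae leaves {(1996, 15, 38, Beta, Bo, qa), (1996, 15, 38, Beta, Kim, ops), (1996, 15, 38, Beta, Pat, fin), (2008, 34, 31, Alpha, Fay, x1), (2008, 34, 31, Alpha, Gus, cs), (2008, 34, 31, Alpha, Tai, rd), (2008, 34, 31, Alpha, Xia, fin), (2008, 36, 39, Argo, Fay, x1), (2008, 36, 39, Argo, Gus, cs), (2008, 36, 39, Argo, Tai, rd), (2008, 36, 39, Argo, Xia, fin), (2008, 5, 38, Zephyr, Fay, x1), (2008, 5, 38, Zephyr, Gus, cs), (2008, 5, 38, Zephyr, Tai, rd), (2008, 5, 38, Zephyr, Xia, fin)}.
Projecting to title, year (11 duplicate(s) eliminated): {(Alpha, 2008), (Argo, 2008), (Beta, 1996), (Zephyr, 2008)}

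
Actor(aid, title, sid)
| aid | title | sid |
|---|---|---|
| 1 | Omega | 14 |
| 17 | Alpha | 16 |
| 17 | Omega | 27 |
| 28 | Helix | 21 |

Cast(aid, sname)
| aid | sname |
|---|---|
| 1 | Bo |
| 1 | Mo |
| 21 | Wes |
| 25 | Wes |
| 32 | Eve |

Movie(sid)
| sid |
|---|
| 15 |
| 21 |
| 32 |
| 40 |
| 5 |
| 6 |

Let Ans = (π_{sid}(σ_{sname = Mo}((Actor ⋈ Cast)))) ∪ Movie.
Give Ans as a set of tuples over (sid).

Natural join on aid: {(1, Omega, 14, Bo), (1, Omega, 14, Mo)}
Selection sname = Mo: {(1, Omega, 14, Mo)}
Keep only column(s) sid: {14}
Set union of the two operands is {14, 15, 21, 32, 40, 5, 6}.

{14, 15, 21, 32, 40, 5, 6}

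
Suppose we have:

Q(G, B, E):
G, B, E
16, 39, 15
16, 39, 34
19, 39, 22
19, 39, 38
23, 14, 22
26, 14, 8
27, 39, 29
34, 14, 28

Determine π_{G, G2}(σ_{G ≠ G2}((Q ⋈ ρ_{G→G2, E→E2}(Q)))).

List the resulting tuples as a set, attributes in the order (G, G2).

ρ[G→G2, E→E2]: schema becomes (G2, B, E2); tuples unchanged.
Joining Q and ρ_{G→G2, E→E2}(Q) on B yields {(16, 39, 15, 16, 15), (16, 39, 15, 16, 34), (16, 39, 15, 19, 22), (16, 39, 15, 19, 38), (16, 39, 15, 27, 29), (16, 39, 34, 16, 15), (16, 39, 34, 16, 34), (16, 39, 34, 19, 22), (16, 39, 34, 19, 38), (16, 39, 34, 27, 29), (19, 39, 22, 16, 15), (19, 39, 22, 16, 34), (19, 39, 22, 19, 22), (19, 39, 22, 19, 38), (19, 39, 22, 27, 29), (19, 39, 38, 16, 15), (19, 39, 38, 16, 34), (19, 39, 38, 19, 22), (19, 39, 38, 19, 38), (19, 39, 38, 27, 29), (23, 14, 22, 23, 22), (23, 14, 22, 26, 8), (23, 14, 22, 34, 28), (26, 14, 8, 23, 22), (26, 14, 8, 26, 8), (26, 14, 8, 34, 28), (27, 39, 29, 16, 15), (27, 39, 29, 16, 34), (27, 39, 29, 19, 22), (27, 39, 29, 19, 38), (27, 39, 29, 27, 29), (34, 14, 28, 23, 22), (34, 14, 28, 26, 8), (34, 14, 28, 34, 28)}.
Filtering on G ≠ G2 leaves {(16, 39, 15, 19, 22), (16, 39, 15, 19, 38), (16, 39, 15, 27, 29), (16, 39, 34, 19, 22), (16, 39, 34, 19, 38), (16, 39, 34, 27, 29), (19, 39, 22, 16, 15), (19, 39, 22, 16, 34), (19, 39, 22, 27, 29), (19, 39, 38, 16, 15), (19, 39, 38, 16, 34), (19, 39, 38, 27, 29), (23, 14, 22, 26, 8), (23, 14, 22, 34, 28), (26, 14, 8, 23, 22), (26, 14, 8, 34, 28), (27, 39, 29, 16, 15), (27, 39, 29, 16, 34), (27, 39, 29, 19, 22), (27, 39, 29, 19, 38), (34, 14, 28, 23, 22), (34, 14, 28, 26, 8)}.
π[G, G2]: project onto (G, G2) (10 duplicate(s) eliminated) → {(16, 19), (16, 27), (19, 16), (19, 27), (23, 26), (23, 34), (26, 23), (26, 34), (27, 16), (27, 19), (34, 23), (34, 26)}

{(16, 19), (16, 27), (19, 16), (19, 27), (23, 26), (23, 34), (26, 23), (26, 34), (27, 16), (27, 19), (34, 23), (34, 26)}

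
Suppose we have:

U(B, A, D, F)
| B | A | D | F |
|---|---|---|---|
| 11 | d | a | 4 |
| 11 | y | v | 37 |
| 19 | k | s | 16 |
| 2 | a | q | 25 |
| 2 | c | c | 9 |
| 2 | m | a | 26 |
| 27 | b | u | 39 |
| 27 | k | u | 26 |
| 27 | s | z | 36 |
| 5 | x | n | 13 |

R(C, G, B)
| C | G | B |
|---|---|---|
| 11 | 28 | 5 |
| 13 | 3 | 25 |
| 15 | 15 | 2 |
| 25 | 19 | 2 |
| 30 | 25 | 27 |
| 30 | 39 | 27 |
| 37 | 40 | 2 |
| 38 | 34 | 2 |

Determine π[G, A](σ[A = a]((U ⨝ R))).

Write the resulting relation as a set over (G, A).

Joining U and R on B yields {(2, a, q, 25, 15, 15), (2, a, q, 25, 25, 19), (2, a, q, 25, 37, 40), (2, a, q, 25, 38, 34), (2, c, c, 9, 15, 15), (2, c, c, 9, 25, 19), (2, c, c, 9, 37, 40), (2, c, c, 9, 38, 34), (2, m, a, 26, 15, 15), (2, m, a, 26, 25, 19), (2, m, a, 26, 37, 40), (2, m, a, 26, 38, 34), (27, b, u, 39, 30, 25), (27, b, u, 39, 30, 39), (27, k, u, 26, 30, 25), (27, k, u, 26, 30, 39), (27, s, z, 36, 30, 25), (27, s, z, 36, 30, 39), (5, x, n, 13, 11, 28)}.
σ[A = a]: keep tuples satisfying A = a → {(2, a, q, 25, 15, 15), (2, a, q, 25, 25, 19), (2, a, q, 25, 37, 40), (2, a, q, 25, 38, 34)}
π[G, A]: project onto (G, A) → {(15, a), (19, a), (34, a), (40, a)}

{(15, a), (19, a), (34, a), (40, a)}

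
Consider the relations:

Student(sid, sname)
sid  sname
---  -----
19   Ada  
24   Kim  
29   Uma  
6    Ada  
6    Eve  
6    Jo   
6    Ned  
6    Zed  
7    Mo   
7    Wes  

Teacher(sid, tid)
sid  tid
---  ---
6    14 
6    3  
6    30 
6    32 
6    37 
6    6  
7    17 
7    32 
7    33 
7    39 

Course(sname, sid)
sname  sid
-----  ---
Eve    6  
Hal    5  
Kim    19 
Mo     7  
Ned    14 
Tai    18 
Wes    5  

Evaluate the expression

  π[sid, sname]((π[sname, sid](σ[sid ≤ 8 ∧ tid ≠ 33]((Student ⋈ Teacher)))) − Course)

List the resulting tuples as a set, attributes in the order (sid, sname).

{(6, Ada), (6, Jo), (6, Ned), (6, Zed), (7, Wes)}

Student ⋈ Teacher (natural join on sid): {(6, Ada, 14), (6, Ada, 3), (6, Ada, 30), (6, Ada, 32), (6, Ada, 37), (6, Ada, 6), (6, Eve, 14), (6, Eve, 3), (6, Eve, 30), (6, Eve, 32), (6, Eve, 37), (6, Eve, 6), (6, Jo, 14), (6, Jo, 3), (6, Jo, 30), (6, Jo, 32), (6, Jo, 37), (6, Jo, 6), (6, Ned, 14), (6, Ned, 3), (6, Ned, 30), (6, Ned, 32), (6, Ned, 37), (6, Ned, 6), (6, Zed, 14), (6, Zed, 3), (6, Zed, 30), (6, Zed, 32), (6, Zed, 37), (6, Zed, 6), (7, Mo, 17), (7, Mo, 32), (7, Mo, 33), (7, Mo, 39), (7, Wes, 17), (7, Wes, 32), (7, Wes, 33), (7, Wes, 39)}
Selection sid ≤ 8 ∧ tid ≠ 33: {(6, Ada, 14), (6, Ada, 3), (6, Ada, 30), (6, Ada, 32), (6, Ada, 37), (6, Ada, 6), (6, Eve, 14), (6, Eve, 3), (6, Eve, 30), (6, Eve, 32), (6, Eve, 37), (6, Eve, 6), (6, Jo, 14), (6, Jo, 3), (6, Jo, 30), (6, Jo, 32), (6, Jo, 37), (6, Jo, 6), (6, Ned, 14), (6, Ned, 3), (6, Ned, 30), (6, Ned, 32), (6, Ned, 37), (6, Ned, 6), (6, Zed, 14), (6, Zed, 3), (6, Zed, 30), (6, Zed, 32), (6, Zed, 37), (6, Zed, 6), (7, Mo, 17), (7, Mo, 32), (7, Mo, 39), (7, Wes, 17), (7, Wes, 32), (7, Wes, 39)}
π_{sname, sid} gives {(Ada, 6), (Eve, 6), (Jo, 6), (Mo, 7), (Ned, 6), (Wes, 7), (Zed, 6)} (29 duplicate(s) eliminated).
Difference: {(Ada, 6), (Eve, 6), (Jo, 6), (Mo, 7), (Ned, 6), (Wes, 7), (Zed, 6)} with {(Eve, 6), (Hal, 5), (Kim, 19), (Mo, 7), (Ned, 14), (Tai, 18), (Wes, 5)} → {(Ada, 6), (Jo, 6), (Ned, 6), (Wes, 7), (Zed, 6)}
π_{sid, sname} gives {(6, Ada), (6, Jo), (6, Ned), (6, Zed), (7, Wes)}.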